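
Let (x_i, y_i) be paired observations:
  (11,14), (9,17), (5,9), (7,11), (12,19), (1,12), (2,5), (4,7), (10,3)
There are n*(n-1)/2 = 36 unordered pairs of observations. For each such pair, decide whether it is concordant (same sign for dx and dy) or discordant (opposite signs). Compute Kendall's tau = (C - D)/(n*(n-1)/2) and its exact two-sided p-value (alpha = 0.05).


Step 1: Enumerate the 36 unordered pairs (i,j) with i<j and classify each by sign(x_j-x_i) * sign(y_j-y_i).
  (1,2):dx=-2,dy=+3->D; (1,3):dx=-6,dy=-5->C; (1,4):dx=-4,dy=-3->C; (1,5):dx=+1,dy=+5->C
  (1,6):dx=-10,dy=-2->C; (1,7):dx=-9,dy=-9->C; (1,8):dx=-7,dy=-7->C; (1,9):dx=-1,dy=-11->C
  (2,3):dx=-4,dy=-8->C; (2,4):dx=-2,dy=-6->C; (2,5):dx=+3,dy=+2->C; (2,6):dx=-8,dy=-5->C
  (2,7):dx=-7,dy=-12->C; (2,8):dx=-5,dy=-10->C; (2,9):dx=+1,dy=-14->D; (3,4):dx=+2,dy=+2->C
  (3,5):dx=+7,dy=+10->C; (3,6):dx=-4,dy=+3->D; (3,7):dx=-3,dy=-4->C; (3,8):dx=-1,dy=-2->C
  (3,9):dx=+5,dy=-6->D; (4,5):dx=+5,dy=+8->C; (4,6):dx=-6,dy=+1->D; (4,7):dx=-5,dy=-6->C
  (4,8):dx=-3,dy=-4->C; (4,9):dx=+3,dy=-8->D; (5,6):dx=-11,dy=-7->C; (5,7):dx=-10,dy=-14->C
  (5,8):dx=-8,dy=-12->C; (5,9):dx=-2,dy=-16->C; (6,7):dx=+1,dy=-7->D; (6,8):dx=+3,dy=-5->D
  (6,9):dx=+9,dy=-9->D; (7,8):dx=+2,dy=+2->C; (7,9):dx=+8,dy=-2->D; (8,9):dx=+6,dy=-4->D
Step 2: C = 25, D = 11, total pairs = 36.
Step 3: tau = (C - D)/(n(n-1)/2) = (25 - 11)/36 = 0.388889.
Step 4: Exact two-sided p-value (enumerate n! = 362880 permutations of y under H0): p = 0.180181.
Step 5: alpha = 0.05. fail to reject H0.

tau_b = 0.3889 (C=25, D=11), p = 0.180181, fail to reject H0.


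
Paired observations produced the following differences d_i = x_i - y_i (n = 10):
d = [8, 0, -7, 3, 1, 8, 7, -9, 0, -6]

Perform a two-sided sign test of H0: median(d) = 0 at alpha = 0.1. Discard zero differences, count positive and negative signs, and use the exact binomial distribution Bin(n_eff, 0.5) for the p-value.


Step 1: Discard zero differences. Original n = 10; n_eff = number of nonzero differences = 8.
Nonzero differences (with sign): +8, -7, +3, +1, +8, +7, -9, -6
Step 2: Count signs: positive = 5, negative = 3.
Step 3: Under H0: P(positive) = 0.5, so the number of positives S ~ Bin(8, 0.5).
Step 4: Two-sided exact p-value = sum of Bin(8,0.5) probabilities at or below the observed probability = 0.726562.
Step 5: alpha = 0.1. fail to reject H0.

n_eff = 8, pos = 5, neg = 3, p = 0.726562, fail to reject H0.


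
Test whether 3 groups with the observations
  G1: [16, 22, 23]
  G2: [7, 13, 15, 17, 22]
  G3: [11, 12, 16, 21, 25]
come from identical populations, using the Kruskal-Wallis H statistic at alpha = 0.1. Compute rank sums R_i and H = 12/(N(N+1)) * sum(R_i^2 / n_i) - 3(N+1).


Step 1: Combine all N = 13 observations and assign midranks.
sorted (value, group, rank): (7,G2,1), (11,G3,2), (12,G3,3), (13,G2,4), (15,G2,5), (16,G1,6.5), (16,G3,6.5), (17,G2,8), (21,G3,9), (22,G1,10.5), (22,G2,10.5), (23,G1,12), (25,G3,13)
Step 2: Sum ranks within each group.
R_1 = 29 (n_1 = 3)
R_2 = 28.5 (n_2 = 5)
R_3 = 33.5 (n_3 = 5)
Step 3: H = 12/(N(N+1)) * sum(R_i^2/n_i) - 3(N+1)
     = 12/(13*14) * (29^2/3 + 28.5^2/5 + 33.5^2/5) - 3*14
     = 0.065934 * 667.233 - 42
     = 1.993407.
Step 4: Ties present; correction factor C = 1 - 12/(13^3 - 13) = 0.994505. Corrected H = 1.993407 / 0.994505 = 2.004420.
Step 5: Under H0, H ~ chi^2(2); p-value = 0.367067.
Step 6: alpha = 0.1. fail to reject H0.

H = 2.0044, df = 2, p = 0.367067, fail to reject H0.


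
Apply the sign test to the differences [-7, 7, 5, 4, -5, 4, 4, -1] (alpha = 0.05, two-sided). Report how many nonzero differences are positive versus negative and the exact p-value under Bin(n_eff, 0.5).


Step 1: Discard zero differences. Original n = 8; n_eff = number of nonzero differences = 8.
Nonzero differences (with sign): -7, +7, +5, +4, -5, +4, +4, -1
Step 2: Count signs: positive = 5, negative = 3.
Step 3: Under H0: P(positive) = 0.5, so the number of positives S ~ Bin(8, 0.5).
Step 4: Two-sided exact p-value = sum of Bin(8,0.5) probabilities at or below the observed probability = 0.726562.
Step 5: alpha = 0.05. fail to reject H0.

n_eff = 8, pos = 5, neg = 3, p = 0.726562, fail to reject H0.


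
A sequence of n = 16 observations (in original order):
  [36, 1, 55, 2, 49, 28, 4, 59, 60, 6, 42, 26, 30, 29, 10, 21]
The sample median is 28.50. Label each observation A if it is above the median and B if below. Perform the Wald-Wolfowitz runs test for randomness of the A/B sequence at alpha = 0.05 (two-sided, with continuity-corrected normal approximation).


Step 1: Compute median = 28.50; label A = above, B = below.
Labels in order: ABABABBAABABAABB  (n_A = 8, n_B = 8)
Step 2: Count runs R = 12.
Step 3: Under H0 (random ordering), E[R] = 2*n_A*n_B/(n_A+n_B) + 1 = 2*8*8/16 + 1 = 9.0000.
        Var[R] = 2*n_A*n_B*(2*n_A*n_B - n_A - n_B) / ((n_A+n_B)^2 * (n_A+n_B-1)) = 14336/3840 = 3.7333.
        SD[R] = 1.9322.
Step 4: Continuity-corrected z = (R - 0.5 - E[R]) / SD[R] = (12 - 0.5 - 9.0000) / 1.9322 = 1.2939.
Step 5: Two-sided p-value via normal approximation = 2*(1 - Phi(|z|)) = 0.195709.
Step 6: alpha = 0.05. fail to reject H0.

R = 12, z = 1.2939, p = 0.195709, fail to reject H0.


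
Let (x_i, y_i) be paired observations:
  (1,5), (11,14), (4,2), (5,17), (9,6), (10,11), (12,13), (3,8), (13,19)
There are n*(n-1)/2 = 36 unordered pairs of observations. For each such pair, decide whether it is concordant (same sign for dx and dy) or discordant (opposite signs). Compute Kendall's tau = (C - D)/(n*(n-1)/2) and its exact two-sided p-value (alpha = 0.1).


Step 1: Enumerate the 36 unordered pairs (i,j) with i<j and classify each by sign(x_j-x_i) * sign(y_j-y_i).
  (1,2):dx=+10,dy=+9->C; (1,3):dx=+3,dy=-3->D; (1,4):dx=+4,dy=+12->C; (1,5):dx=+8,dy=+1->C
  (1,6):dx=+9,dy=+6->C; (1,7):dx=+11,dy=+8->C; (1,8):dx=+2,dy=+3->C; (1,9):dx=+12,dy=+14->C
  (2,3):dx=-7,dy=-12->C; (2,4):dx=-6,dy=+3->D; (2,5):dx=-2,dy=-8->C; (2,6):dx=-1,dy=-3->C
  (2,7):dx=+1,dy=-1->D; (2,8):dx=-8,dy=-6->C; (2,9):dx=+2,dy=+5->C; (3,4):dx=+1,dy=+15->C
  (3,5):dx=+5,dy=+4->C; (3,6):dx=+6,dy=+9->C; (3,7):dx=+8,dy=+11->C; (3,8):dx=-1,dy=+6->D
  (3,9):dx=+9,dy=+17->C; (4,5):dx=+4,dy=-11->D; (4,6):dx=+5,dy=-6->D; (4,7):dx=+7,dy=-4->D
  (4,8):dx=-2,dy=-9->C; (4,9):dx=+8,dy=+2->C; (5,6):dx=+1,dy=+5->C; (5,7):dx=+3,dy=+7->C
  (5,8):dx=-6,dy=+2->D; (5,9):dx=+4,dy=+13->C; (6,7):dx=+2,dy=+2->C; (6,8):dx=-7,dy=-3->C
  (6,9):dx=+3,dy=+8->C; (7,8):dx=-9,dy=-5->C; (7,9):dx=+1,dy=+6->C; (8,9):dx=+10,dy=+11->C
Step 2: C = 28, D = 8, total pairs = 36.
Step 3: tau = (C - D)/(n(n-1)/2) = (28 - 8)/36 = 0.555556.
Step 4: Exact two-sided p-value (enumerate n! = 362880 permutations of y under H0): p = 0.044615.
Step 5: alpha = 0.1. reject H0.

tau_b = 0.5556 (C=28, D=8), p = 0.044615, reject H0.


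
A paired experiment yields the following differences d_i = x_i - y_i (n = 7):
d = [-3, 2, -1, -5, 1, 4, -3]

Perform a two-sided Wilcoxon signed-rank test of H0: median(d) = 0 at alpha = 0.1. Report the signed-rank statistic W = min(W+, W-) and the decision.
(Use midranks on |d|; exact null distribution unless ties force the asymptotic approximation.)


Step 1: Drop any zero differences (none here) and take |d_i|.
|d| = [3, 2, 1, 5, 1, 4, 3]
Step 2: Midrank |d_i| (ties get averaged ranks).
ranks: |3|->4.5, |2|->3, |1|->1.5, |5|->7, |1|->1.5, |4|->6, |3|->4.5
Step 3: Attach original signs; sum ranks with positive sign and with negative sign.
W+ = 3 + 1.5 + 6 = 10.5
W- = 4.5 + 1.5 + 7 + 4.5 = 17.5
(Check: W+ + W- = 28 should equal n(n+1)/2 = 28.)
Step 4: Test statistic W = min(W+, W-) = 10.5.
Step 5: Ties in |d|, so use the tie-corrected normal approximation.
        E[W] = n(n+1)/4 = 7*8/4 = 14.
        Tie groups: |d|=1 (t=2), |d|=3 (t=2); sum(t^3 - t) = 12.
        Var[W] = n(n+1)(2n+1)/24 - sum(t^3-t)/48 = 840/24 - 12/48 = 34.75.
        z = (W - E[W]) / sqrt(Var[W]) = (10.5 - 14) / 5.8949 = -0.5937.
        Two-sided p = 2*Phi(z) = 0.552691.
Step 6: alpha = 0.1. fail to reject H0.

W+ = 10.5, W- = 17.5, W = min = 10.5, p = 0.552691, fail to reject H0.


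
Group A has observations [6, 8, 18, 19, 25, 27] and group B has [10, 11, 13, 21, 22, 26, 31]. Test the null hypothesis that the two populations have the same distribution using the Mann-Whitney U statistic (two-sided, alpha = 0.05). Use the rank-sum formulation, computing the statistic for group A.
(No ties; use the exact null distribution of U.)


Step 1: Combine and sort all 13 observations; assign midranks.
sorted (value, group): (6,X), (8,X), (10,Y), (11,Y), (13,Y), (18,X), (19,X), (21,Y), (22,Y), (25,X), (26,Y), (27,X), (31,Y)
ranks: 6->1, 8->2, 10->3, 11->4, 13->5, 18->6, 19->7, 21->8, 22->9, 25->10, 26->11, 27->12, 31->13
Step 2: Rank sum for X: R1 = 1 + 2 + 6 + 7 + 10 + 12 = 38.
Step 3: U_X = R1 - n1(n1+1)/2 = 38 - 6*7/2 = 38 - 21 = 17.
       U_Y = n1*n2 - U_X = 42 - 17 = 25.
Step 4: No ties, so the exact null distribution of U (based on enumerating the C(13,6) = 1716 equally likely rank assignments) gives the two-sided p-value.
Step 5: p-value = 0.628205; compare to alpha = 0.05. fail to reject H0.

U_X = 17, p = 0.628205, fail to reject H0 at alpha = 0.05.


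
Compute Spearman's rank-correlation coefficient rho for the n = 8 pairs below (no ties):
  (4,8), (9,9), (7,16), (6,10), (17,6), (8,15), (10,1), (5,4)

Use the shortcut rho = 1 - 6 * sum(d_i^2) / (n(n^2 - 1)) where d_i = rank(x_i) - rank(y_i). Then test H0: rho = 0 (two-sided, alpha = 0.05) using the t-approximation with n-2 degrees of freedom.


Step 1: Rank x and y separately (midranks; no ties here).
rank(x): 4->1, 9->6, 7->4, 6->3, 17->8, 8->5, 10->7, 5->2
rank(y): 8->4, 9->5, 16->8, 10->6, 6->3, 15->7, 1->1, 4->2
Step 2: d_i = R_x(i) - R_y(i); compute d_i^2.
  (1-4)^2=9, (6-5)^2=1, (4-8)^2=16, (3-6)^2=9, (8-3)^2=25, (5-7)^2=4, (7-1)^2=36, (2-2)^2=0
sum(d^2) = 100.
Step 3: rho = 1 - 6*100 / (8*(8^2 - 1)) = 1 - 600/504 = -0.190476.
Step 4: Under H0, t = rho * sqrt((n-2)/(1-rho^2)) = -0.4753 ~ t(6).
Step 5: Two-sided p-value from the t-distribution with 6 df = 0.651401.
Step 6: alpha = 0.05. fail to reject H0.

rho = -0.1905, p = 0.651401, fail to reject H0 at alpha = 0.05.


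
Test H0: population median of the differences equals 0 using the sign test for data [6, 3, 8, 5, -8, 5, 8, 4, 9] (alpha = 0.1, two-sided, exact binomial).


Step 1: Discard zero differences. Original n = 9; n_eff = number of nonzero differences = 9.
Nonzero differences (with sign): +6, +3, +8, +5, -8, +5, +8, +4, +9
Step 2: Count signs: positive = 8, negative = 1.
Step 3: Under H0: P(positive) = 0.5, so the number of positives S ~ Bin(9, 0.5).
Step 4: Two-sided exact p-value = sum of Bin(9,0.5) probabilities at or below the observed probability = 0.039062.
Step 5: alpha = 0.1. reject H0.

n_eff = 9, pos = 8, neg = 1, p = 0.039062, reject H0.


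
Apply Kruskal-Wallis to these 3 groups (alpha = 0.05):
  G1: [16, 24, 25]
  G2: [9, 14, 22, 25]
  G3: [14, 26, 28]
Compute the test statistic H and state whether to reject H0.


Step 1: Combine all N = 10 observations and assign midranks.
sorted (value, group, rank): (9,G2,1), (14,G2,2.5), (14,G3,2.5), (16,G1,4), (22,G2,5), (24,G1,6), (25,G1,7.5), (25,G2,7.5), (26,G3,9), (28,G3,10)
Step 2: Sum ranks within each group.
R_1 = 17.5 (n_1 = 3)
R_2 = 16 (n_2 = 4)
R_3 = 21.5 (n_3 = 3)
Step 3: H = 12/(N(N+1)) * sum(R_i^2/n_i) - 3(N+1)
     = 12/(10*11) * (17.5^2/3 + 16^2/4 + 21.5^2/3) - 3*11
     = 0.109091 * 320.167 - 33
     = 1.927273.
Step 4: Ties present; correction factor C = 1 - 12/(10^3 - 10) = 0.987879. Corrected H = 1.927273 / 0.987879 = 1.950920.
Step 5: Under H0, H ~ chi^2(2); p-value = 0.377019.
Step 6: alpha = 0.05. fail to reject H0.

H = 1.9509, df = 2, p = 0.377019, fail to reject H0.


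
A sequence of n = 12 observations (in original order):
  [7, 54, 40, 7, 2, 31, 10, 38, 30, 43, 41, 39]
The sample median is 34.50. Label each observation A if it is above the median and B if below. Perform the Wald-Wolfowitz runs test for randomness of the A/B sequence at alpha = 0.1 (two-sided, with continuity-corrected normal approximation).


Step 1: Compute median = 34.50; label A = above, B = below.
Labels in order: BAABBBBABAAA  (n_A = 6, n_B = 6)
Step 2: Count runs R = 6.
Step 3: Under H0 (random ordering), E[R] = 2*n_A*n_B/(n_A+n_B) + 1 = 2*6*6/12 + 1 = 7.0000.
        Var[R] = 2*n_A*n_B*(2*n_A*n_B - n_A - n_B) / ((n_A+n_B)^2 * (n_A+n_B-1)) = 4320/1584 = 2.7273.
        SD[R] = 1.6514.
Step 4: Continuity-corrected z = (R + 0.5 - E[R]) / SD[R] = (6 + 0.5 - 7.0000) / 1.6514 = -0.3028.
Step 5: Two-sided p-value via normal approximation = 2*(1 - Phi(|z|)) = 0.762069.
Step 6: alpha = 0.1. fail to reject H0.

R = 6, z = -0.3028, p = 0.762069, fail to reject H0.


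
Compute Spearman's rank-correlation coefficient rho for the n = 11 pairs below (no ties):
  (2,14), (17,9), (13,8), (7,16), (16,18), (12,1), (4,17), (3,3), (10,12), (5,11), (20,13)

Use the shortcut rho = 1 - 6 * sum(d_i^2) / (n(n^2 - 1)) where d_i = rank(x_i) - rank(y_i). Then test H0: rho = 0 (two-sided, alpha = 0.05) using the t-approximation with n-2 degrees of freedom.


Step 1: Rank x and y separately (midranks; no ties here).
rank(x): 2->1, 17->10, 13->8, 7->5, 16->9, 12->7, 4->3, 3->2, 10->6, 5->4, 20->11
rank(y): 14->8, 9->4, 8->3, 16->9, 18->11, 1->1, 17->10, 3->2, 12->6, 11->5, 13->7
Step 2: d_i = R_x(i) - R_y(i); compute d_i^2.
  (1-8)^2=49, (10-4)^2=36, (8-3)^2=25, (5-9)^2=16, (9-11)^2=4, (7-1)^2=36, (3-10)^2=49, (2-2)^2=0, (6-6)^2=0, (4-5)^2=1, (11-7)^2=16
sum(d^2) = 232.
Step 3: rho = 1 - 6*232 / (11*(11^2 - 1)) = 1 - 1392/1320 = -0.054545.
Step 4: Under H0, t = rho * sqrt((n-2)/(1-rho^2)) = -0.1639 ~ t(9).
Step 5: Two-sided p-value from the t-distribution with 9 df = 0.873447.
Step 6: alpha = 0.05. fail to reject H0.

rho = -0.0545, p = 0.873447, fail to reject H0 at alpha = 0.05.


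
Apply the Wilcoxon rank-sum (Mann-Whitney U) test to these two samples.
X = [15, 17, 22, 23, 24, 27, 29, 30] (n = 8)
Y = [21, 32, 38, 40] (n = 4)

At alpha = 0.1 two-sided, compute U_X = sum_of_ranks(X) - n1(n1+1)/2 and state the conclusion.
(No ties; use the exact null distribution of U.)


Step 1: Combine and sort all 12 observations; assign midranks.
sorted (value, group): (15,X), (17,X), (21,Y), (22,X), (23,X), (24,X), (27,X), (29,X), (30,X), (32,Y), (38,Y), (40,Y)
ranks: 15->1, 17->2, 21->3, 22->4, 23->5, 24->6, 27->7, 29->8, 30->9, 32->10, 38->11, 40->12
Step 2: Rank sum for X: R1 = 1 + 2 + 4 + 5 + 6 + 7 + 8 + 9 = 42.
Step 3: U_X = R1 - n1(n1+1)/2 = 42 - 8*9/2 = 42 - 36 = 6.
       U_Y = n1*n2 - U_X = 32 - 6 = 26.
Step 4: No ties, so the exact null distribution of U (based on enumerating the C(12,8) = 495 equally likely rank assignments) gives the two-sided p-value.
Step 5: p-value = 0.109091; compare to alpha = 0.1. fail to reject H0.

U_X = 6, p = 0.109091, fail to reject H0 at alpha = 0.1.


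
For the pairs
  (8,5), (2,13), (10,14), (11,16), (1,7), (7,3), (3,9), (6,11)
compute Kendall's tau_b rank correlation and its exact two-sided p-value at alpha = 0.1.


Step 1: Enumerate the 28 unordered pairs (i,j) with i<j and classify each by sign(x_j-x_i) * sign(y_j-y_i).
  (1,2):dx=-6,dy=+8->D; (1,3):dx=+2,dy=+9->C; (1,4):dx=+3,dy=+11->C; (1,5):dx=-7,dy=+2->D
  (1,6):dx=-1,dy=-2->C; (1,7):dx=-5,dy=+4->D; (1,8):dx=-2,dy=+6->D; (2,3):dx=+8,dy=+1->C
  (2,4):dx=+9,dy=+3->C; (2,5):dx=-1,dy=-6->C; (2,6):dx=+5,dy=-10->D; (2,7):dx=+1,dy=-4->D
  (2,8):dx=+4,dy=-2->D; (3,4):dx=+1,dy=+2->C; (3,5):dx=-9,dy=-7->C; (3,6):dx=-3,dy=-11->C
  (3,7):dx=-7,dy=-5->C; (3,8):dx=-4,dy=-3->C; (4,5):dx=-10,dy=-9->C; (4,6):dx=-4,dy=-13->C
  (4,7):dx=-8,dy=-7->C; (4,8):dx=-5,dy=-5->C; (5,6):dx=+6,dy=-4->D; (5,7):dx=+2,dy=+2->C
  (5,8):dx=+5,dy=+4->C; (6,7):dx=-4,dy=+6->D; (6,8):dx=-1,dy=+8->D; (7,8):dx=+3,dy=+2->C
Step 2: C = 18, D = 10, total pairs = 28.
Step 3: tau = (C - D)/(n(n-1)/2) = (18 - 10)/28 = 0.285714.
Step 4: Exact two-sided p-value (enumerate n! = 40320 permutations of y under H0): p = 0.398760.
Step 5: alpha = 0.1. fail to reject H0.

tau_b = 0.2857 (C=18, D=10), p = 0.398760, fail to reject H0.


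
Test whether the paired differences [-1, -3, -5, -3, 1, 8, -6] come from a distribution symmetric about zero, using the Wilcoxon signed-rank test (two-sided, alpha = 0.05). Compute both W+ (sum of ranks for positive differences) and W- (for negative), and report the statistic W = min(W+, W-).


Step 1: Drop any zero differences (none here) and take |d_i|.
|d| = [1, 3, 5, 3, 1, 8, 6]
Step 2: Midrank |d_i| (ties get averaged ranks).
ranks: |1|->1.5, |3|->3.5, |5|->5, |3|->3.5, |1|->1.5, |8|->7, |6|->6
Step 3: Attach original signs; sum ranks with positive sign and with negative sign.
W+ = 1.5 + 7 = 8.5
W- = 1.5 + 3.5 + 5 + 3.5 + 6 = 19.5
(Check: W+ + W- = 28 should equal n(n+1)/2 = 28.)
Step 4: Test statistic W = min(W+, W-) = 8.5.
Step 5: Ties in |d|, so use the tie-corrected normal approximation.
        E[W] = n(n+1)/4 = 7*8/4 = 14.
        Tie groups: |d|=1 (t=2), |d|=3 (t=2); sum(t^3 - t) = 12.
        Var[W] = n(n+1)(2n+1)/24 - sum(t^3-t)/48 = 840/24 - 12/48 = 34.75.
        z = (W - E[W]) / sqrt(Var[W]) = (8.5 - 14) / 5.8949 = -0.9330.
        Two-sided p = 2*Phi(z) = 0.350816.
Step 6: alpha = 0.05. fail to reject H0.

W+ = 8.5, W- = 19.5, W = min = 8.5, p = 0.350816, fail to reject H0.


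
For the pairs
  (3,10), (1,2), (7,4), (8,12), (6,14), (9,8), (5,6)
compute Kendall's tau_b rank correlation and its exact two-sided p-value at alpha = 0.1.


Step 1: Enumerate the 21 unordered pairs (i,j) with i<j and classify each by sign(x_j-x_i) * sign(y_j-y_i).
  (1,2):dx=-2,dy=-8->C; (1,3):dx=+4,dy=-6->D; (1,4):dx=+5,dy=+2->C; (1,5):dx=+3,dy=+4->C
  (1,6):dx=+6,dy=-2->D; (1,7):dx=+2,dy=-4->D; (2,3):dx=+6,dy=+2->C; (2,4):dx=+7,dy=+10->C
  (2,5):dx=+5,dy=+12->C; (2,6):dx=+8,dy=+6->C; (2,7):dx=+4,dy=+4->C; (3,4):dx=+1,dy=+8->C
  (3,5):dx=-1,dy=+10->D; (3,6):dx=+2,dy=+4->C; (3,7):dx=-2,dy=+2->D; (4,5):dx=-2,dy=+2->D
  (4,6):dx=+1,dy=-4->D; (4,7):dx=-3,dy=-6->C; (5,6):dx=+3,dy=-6->D; (5,7):dx=-1,dy=-8->C
  (6,7):dx=-4,dy=-2->C
Step 2: C = 13, D = 8, total pairs = 21.
Step 3: tau = (C - D)/(n(n-1)/2) = (13 - 8)/21 = 0.238095.
Step 4: Exact two-sided p-value (enumerate n! = 5040 permutations of y under H0): p = 0.561905.
Step 5: alpha = 0.1. fail to reject H0.

tau_b = 0.2381 (C=13, D=8), p = 0.561905, fail to reject H0.


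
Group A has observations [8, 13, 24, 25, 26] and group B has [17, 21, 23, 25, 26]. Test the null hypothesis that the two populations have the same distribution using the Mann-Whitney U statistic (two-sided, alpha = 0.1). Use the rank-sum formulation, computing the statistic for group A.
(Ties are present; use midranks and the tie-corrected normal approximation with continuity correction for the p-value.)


Step 1: Combine and sort all 10 observations; assign midranks.
sorted (value, group): (8,X), (13,X), (17,Y), (21,Y), (23,Y), (24,X), (25,X), (25,Y), (26,X), (26,Y)
ranks: 8->1, 13->2, 17->3, 21->4, 23->5, 24->6, 25->7.5, 25->7.5, 26->9.5, 26->9.5
Step 2: Rank sum for X: R1 = 1 + 2 + 6 + 7.5 + 9.5 = 26.
Step 3: U_X = R1 - n1(n1+1)/2 = 26 - 5*6/2 = 26 - 15 = 11.
       U_Y = n1*n2 - U_X = 25 - 11 = 14.
Step 4: Ties are present, so use the tie-corrected normal approximation (with continuity correction) for the p-value.
Step 5: p-value = 0.833534; compare to alpha = 0.1. fail to reject H0.

U_X = 11, p = 0.833534, fail to reject H0 at alpha = 0.1.


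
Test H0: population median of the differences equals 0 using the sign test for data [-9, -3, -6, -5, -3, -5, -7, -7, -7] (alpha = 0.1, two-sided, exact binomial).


Step 1: Discard zero differences. Original n = 9; n_eff = number of nonzero differences = 9.
Nonzero differences (with sign): -9, -3, -6, -5, -3, -5, -7, -7, -7
Step 2: Count signs: positive = 0, negative = 9.
Step 3: Under H0: P(positive) = 0.5, so the number of positives S ~ Bin(9, 0.5).
Step 4: Two-sided exact p-value = sum of Bin(9,0.5) probabilities at or below the observed probability = 0.003906.
Step 5: alpha = 0.1. reject H0.

n_eff = 9, pos = 0, neg = 9, p = 0.003906, reject H0.


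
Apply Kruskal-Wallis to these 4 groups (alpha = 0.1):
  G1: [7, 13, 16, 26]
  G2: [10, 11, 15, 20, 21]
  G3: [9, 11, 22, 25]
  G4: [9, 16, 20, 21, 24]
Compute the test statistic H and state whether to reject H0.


Step 1: Combine all N = 18 observations and assign midranks.
sorted (value, group, rank): (7,G1,1), (9,G3,2.5), (9,G4,2.5), (10,G2,4), (11,G2,5.5), (11,G3,5.5), (13,G1,7), (15,G2,8), (16,G1,9.5), (16,G4,9.5), (20,G2,11.5), (20,G4,11.5), (21,G2,13.5), (21,G4,13.5), (22,G3,15), (24,G4,16), (25,G3,17), (26,G1,18)
Step 2: Sum ranks within each group.
R_1 = 35.5 (n_1 = 4)
R_2 = 42.5 (n_2 = 5)
R_3 = 40 (n_3 = 4)
R_4 = 53 (n_4 = 5)
Step 3: H = 12/(N(N+1)) * sum(R_i^2/n_i) - 3(N+1)
     = 12/(18*19) * (35.5^2/4 + 42.5^2/5 + 40^2/4 + 53^2/5) - 3*19
     = 0.035088 * 1638.11 - 57
     = 0.477632.
Step 4: Ties present; correction factor C = 1 - 30/(18^3 - 18) = 0.994840. Corrected H = 0.477632 / 0.994840 = 0.480109.
Step 5: Under H0, H ~ chi^2(3); p-value = 0.923239.
Step 6: alpha = 0.1. fail to reject H0.

H = 0.4801, df = 3, p = 0.923239, fail to reject H0.


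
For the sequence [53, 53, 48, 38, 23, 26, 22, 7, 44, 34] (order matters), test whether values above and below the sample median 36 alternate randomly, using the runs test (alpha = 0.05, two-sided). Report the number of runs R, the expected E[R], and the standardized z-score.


Step 1: Compute median = 36; label A = above, B = below.
Labels in order: AAAABBBBAB  (n_A = 5, n_B = 5)
Step 2: Count runs R = 4.
Step 3: Under H0 (random ordering), E[R] = 2*n_A*n_B/(n_A+n_B) + 1 = 2*5*5/10 + 1 = 6.0000.
        Var[R] = 2*n_A*n_B*(2*n_A*n_B - n_A - n_B) / ((n_A+n_B)^2 * (n_A+n_B-1)) = 2000/900 = 2.2222.
        SD[R] = 1.4907.
Step 4: Continuity-corrected z = (R + 0.5 - E[R]) / SD[R] = (4 + 0.5 - 6.0000) / 1.4907 = -1.0062.
Step 5: Two-sided p-value via normal approximation = 2*(1 - Phi(|z|)) = 0.314305.
Step 6: alpha = 0.05. fail to reject H0.

R = 4, z = -1.0062, p = 0.314305, fail to reject H0.


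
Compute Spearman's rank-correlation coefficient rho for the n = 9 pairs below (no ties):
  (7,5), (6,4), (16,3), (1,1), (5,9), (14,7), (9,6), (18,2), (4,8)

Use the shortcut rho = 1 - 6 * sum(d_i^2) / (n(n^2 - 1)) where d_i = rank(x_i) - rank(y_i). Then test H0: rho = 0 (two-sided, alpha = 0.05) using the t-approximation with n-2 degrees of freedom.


Step 1: Rank x and y separately (midranks; no ties here).
rank(x): 7->5, 6->4, 16->8, 1->1, 5->3, 14->7, 9->6, 18->9, 4->2
rank(y): 5->5, 4->4, 3->3, 1->1, 9->9, 7->7, 6->6, 2->2, 8->8
Step 2: d_i = R_x(i) - R_y(i); compute d_i^2.
  (5-5)^2=0, (4-4)^2=0, (8-3)^2=25, (1-1)^2=0, (3-9)^2=36, (7-7)^2=0, (6-6)^2=0, (9-2)^2=49, (2-8)^2=36
sum(d^2) = 146.
Step 3: rho = 1 - 6*146 / (9*(9^2 - 1)) = 1 - 876/720 = -0.216667.
Step 4: Under H0, t = rho * sqrt((n-2)/(1-rho^2)) = -0.5872 ~ t(7).
Step 5: Two-sided p-value from the t-distribution with 7 df = 0.575515.
Step 6: alpha = 0.05. fail to reject H0.

rho = -0.2167, p = 0.575515, fail to reject H0 at alpha = 0.05.


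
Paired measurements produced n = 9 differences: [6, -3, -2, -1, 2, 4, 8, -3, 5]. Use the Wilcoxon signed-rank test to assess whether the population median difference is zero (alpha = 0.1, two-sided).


Step 1: Drop any zero differences (none here) and take |d_i|.
|d| = [6, 3, 2, 1, 2, 4, 8, 3, 5]
Step 2: Midrank |d_i| (ties get averaged ranks).
ranks: |6|->8, |3|->4.5, |2|->2.5, |1|->1, |2|->2.5, |4|->6, |8|->9, |3|->4.5, |5|->7
Step 3: Attach original signs; sum ranks with positive sign and with negative sign.
W+ = 8 + 2.5 + 6 + 9 + 7 = 32.5
W- = 4.5 + 2.5 + 1 + 4.5 = 12.5
(Check: W+ + W- = 45 should equal n(n+1)/2 = 45.)
Step 4: Test statistic W = min(W+, W-) = 12.5.
Step 5: Ties in |d|, so use the tie-corrected normal approximation.
        E[W] = n(n+1)/4 = 9*10/4 = 22.5.
        Tie groups: |d|=2 (t=2), |d|=3 (t=2); sum(t^3 - t) = 12.
        Var[W] = n(n+1)(2n+1)/24 - sum(t^3-t)/48 = 1710/24 - 12/48 = 71.
        z = (W - E[W]) / sqrt(Var[W]) = (12.5 - 22.5) / 8.4261 = -1.1868.
        Two-sided p = 2*Phi(z) = 0.235314.
Step 6: alpha = 0.1. fail to reject H0.

W+ = 32.5, W- = 12.5, W = min = 12.5, p = 0.235314, fail to reject H0.


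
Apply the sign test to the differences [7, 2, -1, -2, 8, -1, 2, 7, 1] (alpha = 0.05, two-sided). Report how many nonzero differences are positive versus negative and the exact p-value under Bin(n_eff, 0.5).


Step 1: Discard zero differences. Original n = 9; n_eff = number of nonzero differences = 9.
Nonzero differences (with sign): +7, +2, -1, -2, +8, -1, +2, +7, +1
Step 2: Count signs: positive = 6, negative = 3.
Step 3: Under H0: P(positive) = 0.5, so the number of positives S ~ Bin(9, 0.5).
Step 4: Two-sided exact p-value = sum of Bin(9,0.5) probabilities at or below the observed probability = 0.507812.
Step 5: alpha = 0.05. fail to reject H0.

n_eff = 9, pos = 6, neg = 3, p = 0.507812, fail to reject H0.


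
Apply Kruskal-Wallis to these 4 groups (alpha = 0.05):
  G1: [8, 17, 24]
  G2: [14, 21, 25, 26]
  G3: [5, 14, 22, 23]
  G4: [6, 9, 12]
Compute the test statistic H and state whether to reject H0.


Step 1: Combine all N = 14 observations and assign midranks.
sorted (value, group, rank): (5,G3,1), (6,G4,2), (8,G1,3), (9,G4,4), (12,G4,5), (14,G2,6.5), (14,G3,6.5), (17,G1,8), (21,G2,9), (22,G3,10), (23,G3,11), (24,G1,12), (25,G2,13), (26,G2,14)
Step 2: Sum ranks within each group.
R_1 = 23 (n_1 = 3)
R_2 = 42.5 (n_2 = 4)
R_3 = 28.5 (n_3 = 4)
R_4 = 11 (n_4 = 3)
Step 3: H = 12/(N(N+1)) * sum(R_i^2/n_i) - 3(N+1)
     = 12/(14*15) * (23^2/3 + 42.5^2/4 + 28.5^2/4 + 11^2/3) - 3*15
     = 0.057143 * 871.292 - 45
     = 4.788095.
Step 4: Ties present; correction factor C = 1 - 6/(14^3 - 14) = 0.997802. Corrected H = 4.788095 / 0.997802 = 4.798642.
Step 5: Under H0, H ~ chi^2(3); p-value = 0.187149.
Step 6: alpha = 0.05. fail to reject H0.

H = 4.7986, df = 3, p = 0.187149, fail to reject H0.


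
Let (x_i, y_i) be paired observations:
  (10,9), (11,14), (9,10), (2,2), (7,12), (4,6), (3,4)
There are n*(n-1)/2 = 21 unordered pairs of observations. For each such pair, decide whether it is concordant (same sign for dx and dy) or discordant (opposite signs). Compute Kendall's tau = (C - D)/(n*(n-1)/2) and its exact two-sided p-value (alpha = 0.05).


Step 1: Enumerate the 21 unordered pairs (i,j) with i<j and classify each by sign(x_j-x_i) * sign(y_j-y_i).
  (1,2):dx=+1,dy=+5->C; (1,3):dx=-1,dy=+1->D; (1,4):dx=-8,dy=-7->C; (1,5):dx=-3,dy=+3->D
  (1,6):dx=-6,dy=-3->C; (1,7):dx=-7,dy=-5->C; (2,3):dx=-2,dy=-4->C; (2,4):dx=-9,dy=-12->C
  (2,5):dx=-4,dy=-2->C; (2,6):dx=-7,dy=-8->C; (2,7):dx=-8,dy=-10->C; (3,4):dx=-7,dy=-8->C
  (3,5):dx=-2,dy=+2->D; (3,6):dx=-5,dy=-4->C; (3,7):dx=-6,dy=-6->C; (4,5):dx=+5,dy=+10->C
  (4,6):dx=+2,dy=+4->C; (4,7):dx=+1,dy=+2->C; (5,6):dx=-3,dy=-6->C; (5,7):dx=-4,dy=-8->C
  (6,7):dx=-1,dy=-2->C
Step 2: C = 18, D = 3, total pairs = 21.
Step 3: tau = (C - D)/(n(n-1)/2) = (18 - 3)/21 = 0.714286.
Step 4: Exact two-sided p-value (enumerate n! = 5040 permutations of y under H0): p = 0.030159.
Step 5: alpha = 0.05. reject H0.

tau_b = 0.7143 (C=18, D=3), p = 0.030159, reject H0.


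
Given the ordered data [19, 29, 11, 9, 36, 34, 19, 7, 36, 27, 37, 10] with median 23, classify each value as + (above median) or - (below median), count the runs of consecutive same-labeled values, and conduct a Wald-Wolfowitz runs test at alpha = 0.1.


Step 1: Compute median = 23; label A = above, B = below.
Labels in order: BABBAABBAAAB  (n_A = 6, n_B = 6)
Step 2: Count runs R = 7.
Step 3: Under H0 (random ordering), E[R] = 2*n_A*n_B/(n_A+n_B) + 1 = 2*6*6/12 + 1 = 7.0000.
        Var[R] = 2*n_A*n_B*(2*n_A*n_B - n_A - n_B) / ((n_A+n_B)^2 * (n_A+n_B-1)) = 4320/1584 = 2.7273.
        SD[R] = 1.6514.
Step 4: R = E[R], so z = 0 with no continuity correction.
Step 5: Two-sided p-value via normal approximation = 2*(1 - Phi(|z|)) = 1.000000.
Step 6: alpha = 0.1. fail to reject H0.

R = 7, z = 0.0000, p = 1.000000, fail to reject H0.


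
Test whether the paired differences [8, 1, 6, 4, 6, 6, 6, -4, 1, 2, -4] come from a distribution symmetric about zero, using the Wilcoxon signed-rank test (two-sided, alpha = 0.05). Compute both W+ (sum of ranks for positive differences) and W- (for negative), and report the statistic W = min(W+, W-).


Step 1: Drop any zero differences (none here) and take |d_i|.
|d| = [8, 1, 6, 4, 6, 6, 6, 4, 1, 2, 4]
Step 2: Midrank |d_i| (ties get averaged ranks).
ranks: |8|->11, |1|->1.5, |6|->8.5, |4|->5, |6|->8.5, |6|->8.5, |6|->8.5, |4|->5, |1|->1.5, |2|->3, |4|->5
Step 3: Attach original signs; sum ranks with positive sign and with negative sign.
W+ = 11 + 1.5 + 8.5 + 5 + 8.5 + 8.5 + 8.5 + 1.5 + 3 = 56
W- = 5 + 5 = 10
(Check: W+ + W- = 66 should equal n(n+1)/2 = 66.)
Step 4: Test statistic W = min(W+, W-) = 10.
Step 5: Ties in |d|, so use the tie-corrected normal approximation.
        E[W] = n(n+1)/4 = 11*12/4 = 33.
        Tie groups: |d|=1 (t=2), |d|=4 (t=3), |d|=6 (t=4); sum(t^3 - t) = 90.
        Var[W] = n(n+1)(2n+1)/24 - sum(t^3-t)/48 = 3036/24 - 90/48 = 124.625.
        z = (W - E[W]) / sqrt(Var[W]) = (10 - 33) / 11.1636 = -2.0603.
        Two-sided p = 2*Phi(z) = 0.039372.
Step 6: alpha = 0.05. reject H0.

W+ = 56, W- = 10, W = min = 10, p = 0.039372, reject H0.


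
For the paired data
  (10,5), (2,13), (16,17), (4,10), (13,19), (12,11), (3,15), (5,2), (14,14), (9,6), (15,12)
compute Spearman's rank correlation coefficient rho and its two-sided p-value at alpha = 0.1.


Step 1: Rank x and y separately (midranks; no ties here).
rank(x): 10->6, 2->1, 16->11, 4->3, 13->8, 12->7, 3->2, 5->4, 14->9, 9->5, 15->10
rank(y): 5->2, 13->7, 17->10, 10->4, 19->11, 11->5, 15->9, 2->1, 14->8, 6->3, 12->6
Step 2: d_i = R_x(i) - R_y(i); compute d_i^2.
  (6-2)^2=16, (1-7)^2=36, (11-10)^2=1, (3-4)^2=1, (8-11)^2=9, (7-5)^2=4, (2-9)^2=49, (4-1)^2=9, (9-8)^2=1, (5-3)^2=4, (10-6)^2=16
sum(d^2) = 146.
Step 3: rho = 1 - 6*146 / (11*(11^2 - 1)) = 1 - 876/1320 = 0.336364.
Step 4: Under H0, t = rho * sqrt((n-2)/(1-rho^2)) = 1.0715 ~ t(9).
Step 5: Two-sided p-value from the t-distribution with 9 df = 0.311824.
Step 6: alpha = 0.1. fail to reject H0.

rho = 0.3364, p = 0.311824, fail to reject H0 at alpha = 0.1.


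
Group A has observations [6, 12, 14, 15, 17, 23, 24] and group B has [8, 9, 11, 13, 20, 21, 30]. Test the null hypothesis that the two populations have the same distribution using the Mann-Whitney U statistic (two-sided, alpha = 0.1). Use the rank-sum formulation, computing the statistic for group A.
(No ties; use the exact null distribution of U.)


Step 1: Combine and sort all 14 observations; assign midranks.
sorted (value, group): (6,X), (8,Y), (9,Y), (11,Y), (12,X), (13,Y), (14,X), (15,X), (17,X), (20,Y), (21,Y), (23,X), (24,X), (30,Y)
ranks: 6->1, 8->2, 9->3, 11->4, 12->5, 13->6, 14->7, 15->8, 17->9, 20->10, 21->11, 23->12, 24->13, 30->14
Step 2: Rank sum for X: R1 = 1 + 5 + 7 + 8 + 9 + 12 + 13 = 55.
Step 3: U_X = R1 - n1(n1+1)/2 = 55 - 7*8/2 = 55 - 28 = 27.
       U_Y = n1*n2 - U_X = 49 - 27 = 22.
Step 4: No ties, so the exact null distribution of U (based on enumerating the C(14,7) = 3432 equally likely rank assignments) gives the two-sided p-value.
Step 5: p-value = 0.804779; compare to alpha = 0.1. fail to reject H0.

U_X = 27, p = 0.804779, fail to reject H0 at alpha = 0.1.


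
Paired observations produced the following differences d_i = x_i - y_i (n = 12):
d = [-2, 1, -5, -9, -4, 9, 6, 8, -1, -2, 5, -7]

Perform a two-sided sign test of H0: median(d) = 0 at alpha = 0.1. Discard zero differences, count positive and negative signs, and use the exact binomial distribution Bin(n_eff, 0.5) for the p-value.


Step 1: Discard zero differences. Original n = 12; n_eff = number of nonzero differences = 12.
Nonzero differences (with sign): -2, +1, -5, -9, -4, +9, +6, +8, -1, -2, +5, -7
Step 2: Count signs: positive = 5, negative = 7.
Step 3: Under H0: P(positive) = 0.5, so the number of positives S ~ Bin(12, 0.5).
Step 4: Two-sided exact p-value = sum of Bin(12,0.5) probabilities at or below the observed probability = 0.774414.
Step 5: alpha = 0.1. fail to reject H0.

n_eff = 12, pos = 5, neg = 7, p = 0.774414, fail to reject H0.


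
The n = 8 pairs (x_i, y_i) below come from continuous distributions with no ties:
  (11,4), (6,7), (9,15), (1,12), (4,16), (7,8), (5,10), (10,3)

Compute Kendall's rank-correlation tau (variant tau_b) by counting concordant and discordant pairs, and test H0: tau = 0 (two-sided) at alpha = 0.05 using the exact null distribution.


Step 1: Enumerate the 28 unordered pairs (i,j) with i<j and classify each by sign(x_j-x_i) * sign(y_j-y_i).
  (1,2):dx=-5,dy=+3->D; (1,3):dx=-2,dy=+11->D; (1,4):dx=-10,dy=+8->D; (1,5):dx=-7,dy=+12->D
  (1,6):dx=-4,dy=+4->D; (1,7):dx=-6,dy=+6->D; (1,8):dx=-1,dy=-1->C; (2,3):dx=+3,dy=+8->C
  (2,4):dx=-5,dy=+5->D; (2,5):dx=-2,dy=+9->D; (2,6):dx=+1,dy=+1->C; (2,7):dx=-1,dy=+3->D
  (2,8):dx=+4,dy=-4->D; (3,4):dx=-8,dy=-3->C; (3,5):dx=-5,dy=+1->D; (3,6):dx=-2,dy=-7->C
  (3,7):dx=-4,dy=-5->C; (3,8):dx=+1,dy=-12->D; (4,5):dx=+3,dy=+4->C; (4,6):dx=+6,dy=-4->D
  (4,7):dx=+4,dy=-2->D; (4,8):dx=+9,dy=-9->D; (5,6):dx=+3,dy=-8->D; (5,7):dx=+1,dy=-6->D
  (5,8):dx=+6,dy=-13->D; (6,7):dx=-2,dy=+2->D; (6,8):dx=+3,dy=-5->D; (7,8):dx=+5,dy=-7->D
Step 2: C = 7, D = 21, total pairs = 28.
Step 3: tau = (C - D)/(n(n-1)/2) = (7 - 21)/28 = -0.500000.
Step 4: Exact two-sided p-value (enumerate n! = 40320 permutations of y under H0): p = 0.108681.
Step 5: alpha = 0.05. fail to reject H0.

tau_b = -0.5000 (C=7, D=21), p = 0.108681, fail to reject H0.


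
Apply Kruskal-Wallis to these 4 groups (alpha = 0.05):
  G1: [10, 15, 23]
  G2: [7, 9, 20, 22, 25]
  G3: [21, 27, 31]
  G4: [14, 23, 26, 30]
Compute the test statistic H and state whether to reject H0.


Step 1: Combine all N = 15 observations and assign midranks.
sorted (value, group, rank): (7,G2,1), (9,G2,2), (10,G1,3), (14,G4,4), (15,G1,5), (20,G2,6), (21,G3,7), (22,G2,8), (23,G1,9.5), (23,G4,9.5), (25,G2,11), (26,G4,12), (27,G3,13), (30,G4,14), (31,G3,15)
Step 2: Sum ranks within each group.
R_1 = 17.5 (n_1 = 3)
R_2 = 28 (n_2 = 5)
R_3 = 35 (n_3 = 3)
R_4 = 39.5 (n_4 = 4)
Step 3: H = 12/(N(N+1)) * sum(R_i^2/n_i) - 3(N+1)
     = 12/(15*16) * (17.5^2/3 + 28^2/5 + 35^2/3 + 39.5^2/4) - 3*16
     = 0.050000 * 1057.28 - 48
     = 4.863958.
Step 4: Ties present; correction factor C = 1 - 6/(15^3 - 15) = 0.998214. Corrected H = 4.863958 / 0.998214 = 4.872660.
Step 5: Under H0, H ~ chi^2(3); p-value = 0.181363.
Step 6: alpha = 0.05. fail to reject H0.

H = 4.8727, df = 3, p = 0.181363, fail to reject H0.


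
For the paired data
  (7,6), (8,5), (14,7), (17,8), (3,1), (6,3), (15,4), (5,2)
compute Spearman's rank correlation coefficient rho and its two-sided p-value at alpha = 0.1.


Step 1: Rank x and y separately (midranks; no ties here).
rank(x): 7->4, 8->5, 14->6, 17->8, 3->1, 6->3, 15->7, 5->2
rank(y): 6->6, 5->5, 7->7, 8->8, 1->1, 3->3, 4->4, 2->2
Step 2: d_i = R_x(i) - R_y(i); compute d_i^2.
  (4-6)^2=4, (5-5)^2=0, (6-7)^2=1, (8-8)^2=0, (1-1)^2=0, (3-3)^2=0, (7-4)^2=9, (2-2)^2=0
sum(d^2) = 14.
Step 3: rho = 1 - 6*14 / (8*(8^2 - 1)) = 1 - 84/504 = 0.833333.
Step 4: Under H0, t = rho * sqrt((n-2)/(1-rho^2)) = 3.6927 ~ t(6).
Step 5: Two-sided p-value from the t-distribution with 6 df = 0.010176.
Step 6: alpha = 0.1. reject H0.

rho = 0.8333, p = 0.010176, reject H0 at alpha = 0.1.


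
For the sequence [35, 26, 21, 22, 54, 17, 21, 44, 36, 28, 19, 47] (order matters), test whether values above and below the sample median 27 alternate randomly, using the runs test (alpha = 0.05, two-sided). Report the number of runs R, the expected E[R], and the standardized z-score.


Step 1: Compute median = 27; label A = above, B = below.
Labels in order: ABBBABBAAABA  (n_A = 6, n_B = 6)
Step 2: Count runs R = 7.
Step 3: Under H0 (random ordering), E[R] = 2*n_A*n_B/(n_A+n_B) + 1 = 2*6*6/12 + 1 = 7.0000.
        Var[R] = 2*n_A*n_B*(2*n_A*n_B - n_A - n_B) / ((n_A+n_B)^2 * (n_A+n_B-1)) = 4320/1584 = 2.7273.
        SD[R] = 1.6514.
Step 4: R = E[R], so z = 0 with no continuity correction.
Step 5: Two-sided p-value via normal approximation = 2*(1 - Phi(|z|)) = 1.000000.
Step 6: alpha = 0.05. fail to reject H0.

R = 7, z = 0.0000, p = 1.000000, fail to reject H0.


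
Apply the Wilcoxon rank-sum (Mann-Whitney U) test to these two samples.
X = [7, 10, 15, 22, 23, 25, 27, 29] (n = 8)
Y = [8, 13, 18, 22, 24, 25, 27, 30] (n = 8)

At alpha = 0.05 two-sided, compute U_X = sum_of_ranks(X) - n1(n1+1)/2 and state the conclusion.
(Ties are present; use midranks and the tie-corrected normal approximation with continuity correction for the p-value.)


Step 1: Combine and sort all 16 observations; assign midranks.
sorted (value, group): (7,X), (8,Y), (10,X), (13,Y), (15,X), (18,Y), (22,X), (22,Y), (23,X), (24,Y), (25,X), (25,Y), (27,X), (27,Y), (29,X), (30,Y)
ranks: 7->1, 8->2, 10->3, 13->4, 15->5, 18->6, 22->7.5, 22->7.5, 23->9, 24->10, 25->11.5, 25->11.5, 27->13.5, 27->13.5, 29->15, 30->16
Step 2: Rank sum for X: R1 = 1 + 3 + 5 + 7.5 + 9 + 11.5 + 13.5 + 15 = 65.5.
Step 3: U_X = R1 - n1(n1+1)/2 = 65.5 - 8*9/2 = 65.5 - 36 = 29.5.
       U_Y = n1*n2 - U_X = 64 - 29.5 = 34.5.
Step 4: Ties are present, so use the tie-corrected normal approximation (with continuity correction) for the p-value.
Step 5: p-value = 0.833272; compare to alpha = 0.05. fail to reject H0.

U_X = 29.5, p = 0.833272, fail to reject H0 at alpha = 0.05.


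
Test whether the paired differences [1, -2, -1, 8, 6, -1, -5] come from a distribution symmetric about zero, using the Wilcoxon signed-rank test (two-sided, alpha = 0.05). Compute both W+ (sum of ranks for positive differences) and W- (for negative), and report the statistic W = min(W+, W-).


Step 1: Drop any zero differences (none here) and take |d_i|.
|d| = [1, 2, 1, 8, 6, 1, 5]
Step 2: Midrank |d_i| (ties get averaged ranks).
ranks: |1|->2, |2|->4, |1|->2, |8|->7, |6|->6, |1|->2, |5|->5
Step 3: Attach original signs; sum ranks with positive sign and with negative sign.
W+ = 2 + 7 + 6 = 15
W- = 4 + 2 + 2 + 5 = 13
(Check: W+ + W- = 28 should equal n(n+1)/2 = 28.)
Step 4: Test statistic W = min(W+, W-) = 13.
Step 5: Ties in |d|, so use the tie-corrected normal approximation.
        E[W] = n(n+1)/4 = 7*8/4 = 14.
        Tie groups: |d|=1 (t=3); sum(t^3 - t) = 24.
        Var[W] = n(n+1)(2n+1)/24 - sum(t^3-t)/48 = 840/24 - 24/48 = 34.5.
        z = (W - E[W]) / sqrt(Var[W]) = (13 - 14) / 5.8737 = -0.1703.
        Two-sided p = 2*Phi(z) = 0.864813.
Step 6: alpha = 0.05. fail to reject H0.

W+ = 15, W- = 13, W = min = 13, p = 0.864813, fail to reject H0.


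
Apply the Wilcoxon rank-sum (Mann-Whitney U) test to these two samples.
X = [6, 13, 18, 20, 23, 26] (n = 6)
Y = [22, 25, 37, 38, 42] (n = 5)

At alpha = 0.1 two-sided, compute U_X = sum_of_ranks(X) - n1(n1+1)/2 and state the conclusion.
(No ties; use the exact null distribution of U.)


Step 1: Combine and sort all 11 observations; assign midranks.
sorted (value, group): (6,X), (13,X), (18,X), (20,X), (22,Y), (23,X), (25,Y), (26,X), (37,Y), (38,Y), (42,Y)
ranks: 6->1, 13->2, 18->3, 20->4, 22->5, 23->6, 25->7, 26->8, 37->9, 38->10, 42->11
Step 2: Rank sum for X: R1 = 1 + 2 + 3 + 4 + 6 + 8 = 24.
Step 3: U_X = R1 - n1(n1+1)/2 = 24 - 6*7/2 = 24 - 21 = 3.
       U_Y = n1*n2 - U_X = 30 - 3 = 27.
Step 4: No ties, so the exact null distribution of U (based on enumerating the C(11,6) = 462 equally likely rank assignments) gives the two-sided p-value.
Step 5: p-value = 0.030303; compare to alpha = 0.1. reject H0.

U_X = 3, p = 0.030303, reject H0 at alpha = 0.1.


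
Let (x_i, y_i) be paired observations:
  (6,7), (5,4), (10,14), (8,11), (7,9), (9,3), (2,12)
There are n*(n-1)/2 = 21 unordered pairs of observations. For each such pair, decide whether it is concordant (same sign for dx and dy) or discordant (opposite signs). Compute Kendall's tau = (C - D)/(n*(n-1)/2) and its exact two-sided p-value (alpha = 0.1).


Step 1: Enumerate the 21 unordered pairs (i,j) with i<j and classify each by sign(x_j-x_i) * sign(y_j-y_i).
  (1,2):dx=-1,dy=-3->C; (1,3):dx=+4,dy=+7->C; (1,4):dx=+2,dy=+4->C; (1,5):dx=+1,dy=+2->C
  (1,6):dx=+3,dy=-4->D; (1,7):dx=-4,dy=+5->D; (2,3):dx=+5,dy=+10->C; (2,4):dx=+3,dy=+7->C
  (2,5):dx=+2,dy=+5->C; (2,6):dx=+4,dy=-1->D; (2,7):dx=-3,dy=+8->D; (3,4):dx=-2,dy=-3->C
  (3,5):dx=-3,dy=-5->C; (3,6):dx=-1,dy=-11->C; (3,7):dx=-8,dy=-2->C; (4,5):dx=-1,dy=-2->C
  (4,6):dx=+1,dy=-8->D; (4,7):dx=-6,dy=+1->D; (5,6):dx=+2,dy=-6->D; (5,7):dx=-5,dy=+3->D
  (6,7):dx=-7,dy=+9->D
Step 2: C = 12, D = 9, total pairs = 21.
Step 3: tau = (C - D)/(n(n-1)/2) = (12 - 9)/21 = 0.142857.
Step 4: Exact two-sided p-value (enumerate n! = 5040 permutations of y under H0): p = 0.772619.
Step 5: alpha = 0.1. fail to reject H0.

tau_b = 0.1429 (C=12, D=9), p = 0.772619, fail to reject H0.
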